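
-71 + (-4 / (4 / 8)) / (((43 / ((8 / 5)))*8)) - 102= -37203 / 215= -173.04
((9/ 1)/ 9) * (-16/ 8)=-2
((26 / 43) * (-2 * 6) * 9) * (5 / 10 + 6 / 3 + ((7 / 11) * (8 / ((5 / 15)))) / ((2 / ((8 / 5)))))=-2273076 / 2365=-961.13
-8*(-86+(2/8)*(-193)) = 1074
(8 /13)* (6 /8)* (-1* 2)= -0.92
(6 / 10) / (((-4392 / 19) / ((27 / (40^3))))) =-171 / 156160000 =-0.00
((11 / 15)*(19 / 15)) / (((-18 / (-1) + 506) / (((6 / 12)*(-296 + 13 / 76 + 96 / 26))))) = -3174941 / 12261600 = -0.26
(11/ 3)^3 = 1331/ 27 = 49.30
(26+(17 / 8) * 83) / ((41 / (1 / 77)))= 1619 / 25256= 0.06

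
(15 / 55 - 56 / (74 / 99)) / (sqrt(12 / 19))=-10127 * sqrt(57) / 814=-93.93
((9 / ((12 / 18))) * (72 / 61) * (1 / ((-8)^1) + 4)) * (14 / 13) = 52731 / 793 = 66.50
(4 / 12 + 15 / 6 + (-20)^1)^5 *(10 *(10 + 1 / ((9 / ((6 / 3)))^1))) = -152396568.98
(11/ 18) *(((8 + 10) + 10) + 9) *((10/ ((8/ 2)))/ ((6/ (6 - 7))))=-2035/ 216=-9.42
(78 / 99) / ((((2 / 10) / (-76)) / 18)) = -59280 / 11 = -5389.09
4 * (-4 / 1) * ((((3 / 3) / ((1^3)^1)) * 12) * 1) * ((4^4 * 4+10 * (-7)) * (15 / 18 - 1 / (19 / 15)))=-152640 / 19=-8033.68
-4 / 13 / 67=-4 / 871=-0.00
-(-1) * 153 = 153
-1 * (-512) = 512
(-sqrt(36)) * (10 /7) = -60 /7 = -8.57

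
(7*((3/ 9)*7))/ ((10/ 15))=49/ 2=24.50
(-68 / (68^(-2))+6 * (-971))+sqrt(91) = -320258+sqrt(91) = -320248.46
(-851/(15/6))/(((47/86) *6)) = -73186/705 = -103.81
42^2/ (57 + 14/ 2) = 441/ 16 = 27.56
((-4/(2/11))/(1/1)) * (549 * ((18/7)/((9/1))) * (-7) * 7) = 169092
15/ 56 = 0.27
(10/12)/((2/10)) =25/6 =4.17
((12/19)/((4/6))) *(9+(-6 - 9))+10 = 82/19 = 4.32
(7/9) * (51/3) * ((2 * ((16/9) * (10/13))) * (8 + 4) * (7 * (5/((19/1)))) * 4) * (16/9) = 341196800/60021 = 5684.62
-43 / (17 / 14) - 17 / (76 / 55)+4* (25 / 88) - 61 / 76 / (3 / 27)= -382315 / 7106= -53.80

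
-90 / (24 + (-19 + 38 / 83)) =-2490 / 151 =-16.49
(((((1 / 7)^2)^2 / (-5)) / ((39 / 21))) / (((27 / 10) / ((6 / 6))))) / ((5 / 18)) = -4 / 66885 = -0.00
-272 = -272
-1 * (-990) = 990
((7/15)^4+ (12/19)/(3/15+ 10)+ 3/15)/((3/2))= 0.21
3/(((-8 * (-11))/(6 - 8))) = -3/44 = -0.07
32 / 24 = 4 / 3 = 1.33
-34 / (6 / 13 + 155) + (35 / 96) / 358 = -15119921 / 69457728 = -0.22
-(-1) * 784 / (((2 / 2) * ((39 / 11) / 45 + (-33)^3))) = -16170 / 741199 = -0.02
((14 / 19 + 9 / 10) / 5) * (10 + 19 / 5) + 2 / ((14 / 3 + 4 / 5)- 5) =292713 / 33250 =8.80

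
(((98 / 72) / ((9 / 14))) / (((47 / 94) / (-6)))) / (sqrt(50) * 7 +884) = -303212 / 10516581 +12005 * sqrt(2) / 10516581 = -0.03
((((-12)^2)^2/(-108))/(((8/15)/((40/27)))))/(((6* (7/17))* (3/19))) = -1367.20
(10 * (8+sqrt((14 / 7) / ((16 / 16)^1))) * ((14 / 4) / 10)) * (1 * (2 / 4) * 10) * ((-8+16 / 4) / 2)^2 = 70 * sqrt(2)+560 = 658.99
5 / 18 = 0.28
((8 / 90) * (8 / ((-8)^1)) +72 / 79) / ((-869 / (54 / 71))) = -17544 / 24371105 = -0.00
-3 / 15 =-1 / 5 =-0.20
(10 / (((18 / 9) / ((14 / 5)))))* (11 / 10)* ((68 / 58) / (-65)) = -2618 / 9425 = -0.28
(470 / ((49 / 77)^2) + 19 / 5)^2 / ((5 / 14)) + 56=162772898922 / 42875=3796452.45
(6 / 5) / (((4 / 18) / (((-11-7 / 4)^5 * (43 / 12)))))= -133524772137 / 20480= -6519764.26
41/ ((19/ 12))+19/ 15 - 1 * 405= -107684/ 285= -377.84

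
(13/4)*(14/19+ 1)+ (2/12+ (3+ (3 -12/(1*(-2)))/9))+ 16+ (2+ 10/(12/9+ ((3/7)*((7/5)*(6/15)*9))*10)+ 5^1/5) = 143371/4902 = 29.25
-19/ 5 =-3.80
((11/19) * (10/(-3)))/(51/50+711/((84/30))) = -875/115596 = -0.01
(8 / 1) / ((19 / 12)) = 5.05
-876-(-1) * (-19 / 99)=-86743 / 99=-876.19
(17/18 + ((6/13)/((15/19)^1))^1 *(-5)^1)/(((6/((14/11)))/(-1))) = 3241/7722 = 0.42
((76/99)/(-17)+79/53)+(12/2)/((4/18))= 2537302/89199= 28.45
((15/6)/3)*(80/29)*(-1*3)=-200/29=-6.90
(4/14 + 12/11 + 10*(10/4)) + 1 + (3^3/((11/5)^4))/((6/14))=3081373/102487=30.07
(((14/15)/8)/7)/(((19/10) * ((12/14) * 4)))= 7/2736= 0.00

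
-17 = -17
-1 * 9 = -9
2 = 2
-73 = -73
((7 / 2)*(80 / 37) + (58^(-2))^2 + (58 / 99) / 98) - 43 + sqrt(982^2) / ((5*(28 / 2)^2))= -349608131690621 / 10155819587760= -34.42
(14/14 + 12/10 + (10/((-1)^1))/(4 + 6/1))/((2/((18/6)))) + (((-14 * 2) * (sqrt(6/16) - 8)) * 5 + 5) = 5634/5 - 35 * sqrt(6) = 1041.07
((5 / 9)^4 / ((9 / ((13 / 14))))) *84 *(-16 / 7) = -1.89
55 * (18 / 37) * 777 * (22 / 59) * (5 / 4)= 571725 / 59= 9690.25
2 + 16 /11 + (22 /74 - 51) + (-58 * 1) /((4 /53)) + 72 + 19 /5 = -3011589 /4070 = -739.95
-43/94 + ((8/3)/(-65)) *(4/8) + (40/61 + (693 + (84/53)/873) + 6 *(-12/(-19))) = 25373814106177/36405940090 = 696.97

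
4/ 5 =0.80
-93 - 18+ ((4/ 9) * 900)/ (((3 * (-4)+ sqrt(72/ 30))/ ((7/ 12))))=-23147/ 177 - 350 * sqrt(15)/ 531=-133.33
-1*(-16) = 16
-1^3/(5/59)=-59/5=-11.80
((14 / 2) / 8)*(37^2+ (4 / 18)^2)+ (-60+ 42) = 764587 / 648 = 1179.92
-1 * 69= -69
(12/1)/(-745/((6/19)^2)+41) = -432/267469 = -0.00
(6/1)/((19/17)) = 102/19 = 5.37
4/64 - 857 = -13711/16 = -856.94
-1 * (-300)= 300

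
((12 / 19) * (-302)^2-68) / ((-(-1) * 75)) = 1093156 / 1425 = 767.13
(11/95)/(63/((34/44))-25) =187/91295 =0.00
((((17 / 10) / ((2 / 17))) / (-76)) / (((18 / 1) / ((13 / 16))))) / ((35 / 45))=-3757 / 340480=-0.01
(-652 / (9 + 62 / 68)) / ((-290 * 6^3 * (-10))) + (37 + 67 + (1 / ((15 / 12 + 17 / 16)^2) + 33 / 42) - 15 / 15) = 103.97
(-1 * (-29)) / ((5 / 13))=377 / 5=75.40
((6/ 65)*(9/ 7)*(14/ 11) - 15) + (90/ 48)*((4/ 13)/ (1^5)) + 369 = 507261/ 1430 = 354.73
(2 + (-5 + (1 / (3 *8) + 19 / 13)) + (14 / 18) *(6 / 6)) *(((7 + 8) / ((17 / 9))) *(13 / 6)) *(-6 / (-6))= -3365 / 272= -12.37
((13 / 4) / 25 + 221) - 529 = -30787 / 100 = -307.87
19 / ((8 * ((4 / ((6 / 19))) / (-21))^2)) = 3969 / 608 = 6.53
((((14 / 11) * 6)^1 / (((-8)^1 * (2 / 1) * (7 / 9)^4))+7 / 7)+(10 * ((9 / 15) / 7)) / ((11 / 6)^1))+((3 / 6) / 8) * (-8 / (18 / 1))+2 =72517 / 33957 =2.14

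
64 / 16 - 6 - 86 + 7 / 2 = -169 / 2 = -84.50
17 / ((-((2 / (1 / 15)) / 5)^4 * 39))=-17 / 50544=-0.00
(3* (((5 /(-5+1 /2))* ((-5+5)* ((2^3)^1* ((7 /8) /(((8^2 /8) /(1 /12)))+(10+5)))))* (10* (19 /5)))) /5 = 0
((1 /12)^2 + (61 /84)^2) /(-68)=-1885 /239904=-0.01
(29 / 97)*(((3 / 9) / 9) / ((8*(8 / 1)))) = 29 / 167616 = 0.00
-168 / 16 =-21 / 2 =-10.50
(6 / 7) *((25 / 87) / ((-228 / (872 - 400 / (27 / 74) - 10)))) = 79075 / 312417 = 0.25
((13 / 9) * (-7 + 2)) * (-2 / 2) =65 / 9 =7.22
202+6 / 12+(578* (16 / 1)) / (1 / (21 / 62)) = 206763 / 62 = 3334.89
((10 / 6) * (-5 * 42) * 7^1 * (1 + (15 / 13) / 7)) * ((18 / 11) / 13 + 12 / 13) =-2993.54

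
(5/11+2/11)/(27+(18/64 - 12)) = 0.04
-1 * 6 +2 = -4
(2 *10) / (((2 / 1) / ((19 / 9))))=190 / 9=21.11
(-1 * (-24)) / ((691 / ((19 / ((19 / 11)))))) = 264 / 691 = 0.38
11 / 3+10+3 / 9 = 14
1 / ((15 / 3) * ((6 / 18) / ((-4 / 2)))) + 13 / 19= -49 / 95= -0.52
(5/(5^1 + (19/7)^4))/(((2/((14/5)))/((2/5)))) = 16807/355815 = 0.05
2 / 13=0.15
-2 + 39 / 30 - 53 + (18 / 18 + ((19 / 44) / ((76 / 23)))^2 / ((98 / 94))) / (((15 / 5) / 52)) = -36.08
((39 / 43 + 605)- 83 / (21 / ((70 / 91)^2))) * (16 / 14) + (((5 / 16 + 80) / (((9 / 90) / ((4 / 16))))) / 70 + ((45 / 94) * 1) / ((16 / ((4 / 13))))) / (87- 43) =689.86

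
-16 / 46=-8 / 23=-0.35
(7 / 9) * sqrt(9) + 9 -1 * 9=7 / 3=2.33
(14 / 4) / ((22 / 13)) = 91 / 44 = 2.07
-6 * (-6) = 36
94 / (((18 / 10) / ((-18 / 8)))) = -117.50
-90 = -90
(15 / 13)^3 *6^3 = 729000 / 2197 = 331.82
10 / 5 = 2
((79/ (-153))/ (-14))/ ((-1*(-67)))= 0.00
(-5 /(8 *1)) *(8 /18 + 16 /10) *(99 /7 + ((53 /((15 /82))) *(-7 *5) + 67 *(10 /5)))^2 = -1012783946927 /7938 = -127586791.00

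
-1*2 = -2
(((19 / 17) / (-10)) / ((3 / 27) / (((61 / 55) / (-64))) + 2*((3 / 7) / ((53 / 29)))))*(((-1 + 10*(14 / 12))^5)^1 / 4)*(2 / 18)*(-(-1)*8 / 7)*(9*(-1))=-1030574047232 / 1388927115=-741.99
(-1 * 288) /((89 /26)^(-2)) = -570312 /169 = -3374.63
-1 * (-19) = 19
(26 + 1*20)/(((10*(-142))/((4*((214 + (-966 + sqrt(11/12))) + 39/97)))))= 670726/6887 - 23*sqrt(33)/1065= 97.27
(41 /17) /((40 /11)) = 451 /680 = 0.66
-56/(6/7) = -196/3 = -65.33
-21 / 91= -3 / 13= -0.23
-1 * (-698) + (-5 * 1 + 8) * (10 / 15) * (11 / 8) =2803 / 4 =700.75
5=5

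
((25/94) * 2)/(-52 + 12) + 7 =2627/376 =6.99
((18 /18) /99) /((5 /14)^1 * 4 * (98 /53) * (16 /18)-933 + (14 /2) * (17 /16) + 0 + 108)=-848 /68438887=-0.00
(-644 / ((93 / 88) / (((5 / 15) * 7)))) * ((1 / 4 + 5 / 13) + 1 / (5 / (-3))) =-49.22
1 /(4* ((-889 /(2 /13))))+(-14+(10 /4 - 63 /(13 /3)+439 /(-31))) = -14402260 /358267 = -40.20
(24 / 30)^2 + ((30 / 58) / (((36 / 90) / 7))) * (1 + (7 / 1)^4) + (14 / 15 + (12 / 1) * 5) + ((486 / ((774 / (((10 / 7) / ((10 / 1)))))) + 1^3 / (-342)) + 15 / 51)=27664294489361 / 1268760150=21804.20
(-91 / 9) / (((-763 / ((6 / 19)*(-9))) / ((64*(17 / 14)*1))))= -42432 / 14497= -2.93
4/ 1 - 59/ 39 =97/ 39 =2.49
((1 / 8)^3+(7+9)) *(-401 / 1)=-3285393 / 512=-6416.78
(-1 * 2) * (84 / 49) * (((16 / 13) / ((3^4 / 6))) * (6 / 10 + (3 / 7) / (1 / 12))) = -17152 / 9555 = -1.80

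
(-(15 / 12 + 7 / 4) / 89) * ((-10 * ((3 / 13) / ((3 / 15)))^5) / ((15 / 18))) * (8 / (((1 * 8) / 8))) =218700000 / 33045077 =6.62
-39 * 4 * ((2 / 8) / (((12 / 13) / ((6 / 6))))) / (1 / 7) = -1183 / 4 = -295.75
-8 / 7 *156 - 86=-1850 / 7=-264.29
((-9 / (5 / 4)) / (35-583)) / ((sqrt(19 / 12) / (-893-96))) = -17802*sqrt(57) / 13015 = -10.33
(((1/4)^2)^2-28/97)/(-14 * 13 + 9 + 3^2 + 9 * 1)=7071/3848960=0.00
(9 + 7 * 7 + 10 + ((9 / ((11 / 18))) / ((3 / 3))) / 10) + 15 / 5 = 3986 / 55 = 72.47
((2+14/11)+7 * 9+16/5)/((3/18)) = 22926/55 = 416.84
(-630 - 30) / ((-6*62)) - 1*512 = -15817 / 31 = -510.23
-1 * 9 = -9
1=1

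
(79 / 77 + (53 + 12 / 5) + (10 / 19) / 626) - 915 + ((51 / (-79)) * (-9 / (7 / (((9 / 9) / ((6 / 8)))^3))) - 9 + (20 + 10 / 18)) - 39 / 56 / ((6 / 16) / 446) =-389146703326 / 232557435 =-1673.34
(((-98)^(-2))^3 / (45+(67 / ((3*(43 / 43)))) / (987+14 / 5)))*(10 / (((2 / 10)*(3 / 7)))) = 101 / 34527191806912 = 0.00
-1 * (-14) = 14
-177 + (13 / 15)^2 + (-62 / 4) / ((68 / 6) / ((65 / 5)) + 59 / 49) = -327959929 / 1785150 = -183.72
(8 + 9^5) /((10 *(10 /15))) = 177171 /20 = 8858.55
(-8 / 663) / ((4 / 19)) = -38 / 663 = -0.06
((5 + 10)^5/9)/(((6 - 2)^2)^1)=84375/16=5273.44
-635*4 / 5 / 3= -508 / 3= -169.33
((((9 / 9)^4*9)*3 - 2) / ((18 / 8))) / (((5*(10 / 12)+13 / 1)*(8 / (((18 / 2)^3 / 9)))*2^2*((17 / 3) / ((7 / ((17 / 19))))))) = 269325 / 119068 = 2.26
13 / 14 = 0.93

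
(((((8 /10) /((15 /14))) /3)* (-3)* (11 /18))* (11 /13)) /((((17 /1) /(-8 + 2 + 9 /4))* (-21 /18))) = -242 /3315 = -0.07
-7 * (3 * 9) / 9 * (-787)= 16527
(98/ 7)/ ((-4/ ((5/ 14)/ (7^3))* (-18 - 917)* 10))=1/ 2565640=0.00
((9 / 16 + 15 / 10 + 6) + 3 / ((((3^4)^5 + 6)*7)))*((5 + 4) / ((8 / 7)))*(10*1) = 47228494793535 / 74384734016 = 634.92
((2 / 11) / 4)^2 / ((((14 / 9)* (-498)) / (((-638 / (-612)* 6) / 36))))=-0.00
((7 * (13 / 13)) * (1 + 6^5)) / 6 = 54439 / 6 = 9073.17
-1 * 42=-42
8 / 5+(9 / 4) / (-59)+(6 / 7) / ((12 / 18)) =23521 / 8260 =2.85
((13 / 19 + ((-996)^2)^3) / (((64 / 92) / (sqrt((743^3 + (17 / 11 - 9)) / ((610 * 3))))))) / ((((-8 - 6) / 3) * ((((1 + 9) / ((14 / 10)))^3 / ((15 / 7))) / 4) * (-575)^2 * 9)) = -129839750269903392859 * sqrt(403664330806) / 73306750000000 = -1125314444147.13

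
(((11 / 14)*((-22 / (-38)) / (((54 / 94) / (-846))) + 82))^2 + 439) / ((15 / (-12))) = -233727007852 / 796005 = -293625.05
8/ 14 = 4/ 7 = 0.57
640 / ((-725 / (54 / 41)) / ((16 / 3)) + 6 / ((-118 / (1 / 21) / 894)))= -76124160 / 12533897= -6.07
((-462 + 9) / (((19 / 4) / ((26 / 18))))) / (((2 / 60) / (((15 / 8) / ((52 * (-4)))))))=37.25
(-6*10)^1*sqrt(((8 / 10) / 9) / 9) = -8*sqrt(5) / 3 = -5.96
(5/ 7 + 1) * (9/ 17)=108/ 119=0.91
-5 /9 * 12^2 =-80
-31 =-31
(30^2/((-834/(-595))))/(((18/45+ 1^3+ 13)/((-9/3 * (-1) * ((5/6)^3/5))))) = 1859375/120096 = 15.48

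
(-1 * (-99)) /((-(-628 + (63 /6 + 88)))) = 0.19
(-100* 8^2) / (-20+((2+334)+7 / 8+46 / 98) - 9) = -2508800 / 120871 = -20.76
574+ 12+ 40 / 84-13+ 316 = 18679 / 21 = 889.48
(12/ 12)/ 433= 1/ 433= 0.00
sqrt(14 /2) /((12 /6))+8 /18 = 1.77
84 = 84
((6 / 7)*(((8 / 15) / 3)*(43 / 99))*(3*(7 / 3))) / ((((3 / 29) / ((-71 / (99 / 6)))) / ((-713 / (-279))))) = -65163232 / 1323135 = -49.25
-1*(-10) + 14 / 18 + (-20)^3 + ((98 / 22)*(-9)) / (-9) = -790492 / 99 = -7984.77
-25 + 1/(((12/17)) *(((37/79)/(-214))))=-149251/222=-672.30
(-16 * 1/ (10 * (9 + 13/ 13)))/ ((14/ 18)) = -36/ 175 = -0.21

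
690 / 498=115 / 83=1.39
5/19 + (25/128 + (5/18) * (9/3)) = 9425/7296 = 1.29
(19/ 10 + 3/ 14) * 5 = 74/ 7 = 10.57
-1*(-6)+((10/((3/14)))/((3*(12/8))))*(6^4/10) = 1350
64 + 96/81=1760/27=65.19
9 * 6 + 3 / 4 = 219 / 4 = 54.75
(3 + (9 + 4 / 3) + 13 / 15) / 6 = 71 / 30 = 2.37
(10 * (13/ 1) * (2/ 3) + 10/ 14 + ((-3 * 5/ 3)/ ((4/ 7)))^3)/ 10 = -156587/ 2688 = -58.25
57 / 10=5.70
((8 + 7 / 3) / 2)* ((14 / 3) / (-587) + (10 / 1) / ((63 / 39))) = 31.94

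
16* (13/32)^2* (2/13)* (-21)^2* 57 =326781/32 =10211.91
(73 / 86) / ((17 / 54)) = 1971 / 731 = 2.70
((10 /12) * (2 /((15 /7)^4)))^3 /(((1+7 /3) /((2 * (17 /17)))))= 0.00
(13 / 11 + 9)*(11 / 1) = 112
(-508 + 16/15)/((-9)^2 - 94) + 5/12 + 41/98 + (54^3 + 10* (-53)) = 1999846593/12740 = 156973.83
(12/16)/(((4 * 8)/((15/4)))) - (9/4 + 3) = -2643/512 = -5.16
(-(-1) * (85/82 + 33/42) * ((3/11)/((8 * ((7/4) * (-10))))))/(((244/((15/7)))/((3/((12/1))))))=-4707/603921472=-0.00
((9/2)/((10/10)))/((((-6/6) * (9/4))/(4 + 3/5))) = -46/5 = -9.20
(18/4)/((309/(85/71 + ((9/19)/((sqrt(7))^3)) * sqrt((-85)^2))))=255/14626 + 2295 * sqrt(7)/191786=0.05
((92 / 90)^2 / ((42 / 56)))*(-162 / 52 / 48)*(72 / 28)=-529 / 2275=-0.23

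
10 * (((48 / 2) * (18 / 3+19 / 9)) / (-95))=-1168 / 57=-20.49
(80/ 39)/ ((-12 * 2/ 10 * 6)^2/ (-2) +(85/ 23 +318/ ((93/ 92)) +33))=356500/ 43030689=0.01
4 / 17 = 0.24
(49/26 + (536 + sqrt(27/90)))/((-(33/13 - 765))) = 13 * sqrt(30)/99120 + 13985/19824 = 0.71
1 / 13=0.08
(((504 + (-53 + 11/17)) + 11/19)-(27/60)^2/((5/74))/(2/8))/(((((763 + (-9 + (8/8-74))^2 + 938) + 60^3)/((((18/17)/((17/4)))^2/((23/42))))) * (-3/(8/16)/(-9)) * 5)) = 5805045265824/87031665598328125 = 0.00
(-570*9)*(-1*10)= 51300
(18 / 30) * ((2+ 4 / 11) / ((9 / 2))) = 52 / 165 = 0.32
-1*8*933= -7464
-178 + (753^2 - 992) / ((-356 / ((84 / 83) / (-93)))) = -36799347 / 228997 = -160.70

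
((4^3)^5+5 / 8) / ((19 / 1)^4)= 8589934597 / 1042568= 8239.21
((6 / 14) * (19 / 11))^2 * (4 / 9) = 1444 / 5929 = 0.24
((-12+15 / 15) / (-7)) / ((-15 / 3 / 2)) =-22 / 35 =-0.63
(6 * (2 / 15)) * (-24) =-96 / 5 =-19.20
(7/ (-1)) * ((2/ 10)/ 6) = -7/ 30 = -0.23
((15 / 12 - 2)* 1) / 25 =-3 / 100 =-0.03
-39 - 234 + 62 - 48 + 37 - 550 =-772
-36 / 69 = -12 / 23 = -0.52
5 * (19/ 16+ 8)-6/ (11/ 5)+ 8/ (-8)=42.21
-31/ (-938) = 31/ 938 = 0.03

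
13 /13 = 1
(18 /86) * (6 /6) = 9 /43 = 0.21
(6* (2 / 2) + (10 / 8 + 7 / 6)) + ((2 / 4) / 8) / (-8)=3229 / 384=8.41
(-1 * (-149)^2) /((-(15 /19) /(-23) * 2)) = -9701837 /30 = -323394.57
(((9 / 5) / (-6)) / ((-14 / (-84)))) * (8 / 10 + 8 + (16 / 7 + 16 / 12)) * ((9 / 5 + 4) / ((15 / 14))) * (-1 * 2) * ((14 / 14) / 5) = 151264 / 3125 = 48.40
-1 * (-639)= 639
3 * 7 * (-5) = -105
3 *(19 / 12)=19 / 4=4.75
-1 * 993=-993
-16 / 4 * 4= -16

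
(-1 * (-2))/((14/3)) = 3/7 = 0.43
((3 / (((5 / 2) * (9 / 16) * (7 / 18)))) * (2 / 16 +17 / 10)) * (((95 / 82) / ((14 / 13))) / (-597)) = -36062 / 1998955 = -0.02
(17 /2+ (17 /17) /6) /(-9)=-26 /27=-0.96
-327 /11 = -29.73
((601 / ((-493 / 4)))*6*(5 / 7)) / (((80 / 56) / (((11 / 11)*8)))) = -57696 / 493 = -117.03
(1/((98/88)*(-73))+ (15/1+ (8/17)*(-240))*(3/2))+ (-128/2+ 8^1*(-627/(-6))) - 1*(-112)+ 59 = 96817163/121618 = 796.08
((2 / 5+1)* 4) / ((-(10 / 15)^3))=-189 / 10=-18.90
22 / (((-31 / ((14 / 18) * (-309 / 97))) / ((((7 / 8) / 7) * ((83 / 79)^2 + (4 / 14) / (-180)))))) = 0.24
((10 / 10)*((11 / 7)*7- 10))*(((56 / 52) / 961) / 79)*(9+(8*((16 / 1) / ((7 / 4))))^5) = 5412980344630 / 182281519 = 29695.72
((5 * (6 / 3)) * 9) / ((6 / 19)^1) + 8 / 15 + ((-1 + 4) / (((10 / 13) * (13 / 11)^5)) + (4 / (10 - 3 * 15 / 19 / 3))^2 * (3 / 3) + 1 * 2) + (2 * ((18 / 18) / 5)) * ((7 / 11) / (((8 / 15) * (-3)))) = 33396700440977 / 115457842500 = 289.25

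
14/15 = 0.93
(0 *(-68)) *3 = 0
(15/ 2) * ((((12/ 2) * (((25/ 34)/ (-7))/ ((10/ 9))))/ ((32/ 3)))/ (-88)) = 6075/ 1340416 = 0.00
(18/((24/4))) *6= 18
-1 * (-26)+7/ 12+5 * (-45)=-2381/ 12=-198.42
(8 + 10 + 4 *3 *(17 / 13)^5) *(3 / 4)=35582337 / 742586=47.92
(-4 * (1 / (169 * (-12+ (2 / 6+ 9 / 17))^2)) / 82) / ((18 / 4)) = -289 / 558865424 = -0.00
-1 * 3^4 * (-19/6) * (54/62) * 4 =27702/31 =893.61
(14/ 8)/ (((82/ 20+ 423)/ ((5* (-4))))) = -350/ 4271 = -0.08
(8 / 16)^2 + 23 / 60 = 19 / 30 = 0.63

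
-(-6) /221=6 /221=0.03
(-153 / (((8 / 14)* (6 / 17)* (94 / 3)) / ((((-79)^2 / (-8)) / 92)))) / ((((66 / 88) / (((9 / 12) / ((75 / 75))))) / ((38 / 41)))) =2158967853 / 11346176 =190.28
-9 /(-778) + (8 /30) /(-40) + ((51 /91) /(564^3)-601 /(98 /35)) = -11359352660880467 /52923317428800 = -214.64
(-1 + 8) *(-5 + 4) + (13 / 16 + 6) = -3 / 16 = -0.19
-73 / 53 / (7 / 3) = -219 / 371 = -0.59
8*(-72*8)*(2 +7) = -41472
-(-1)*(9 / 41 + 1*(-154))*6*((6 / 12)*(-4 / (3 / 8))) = 201760 / 41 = 4920.98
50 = 50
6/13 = 0.46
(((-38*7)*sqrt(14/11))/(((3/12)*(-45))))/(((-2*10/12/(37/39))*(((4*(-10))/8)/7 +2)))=-275576*sqrt(154)/289575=-11.81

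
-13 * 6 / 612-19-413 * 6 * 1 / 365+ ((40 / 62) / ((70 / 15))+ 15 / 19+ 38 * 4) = 19496133697 / 153499290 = 127.01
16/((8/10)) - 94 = -74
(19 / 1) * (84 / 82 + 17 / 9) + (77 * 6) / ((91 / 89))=2433031 / 4797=507.20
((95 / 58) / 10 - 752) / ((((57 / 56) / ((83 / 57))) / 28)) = -945854056 / 31407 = -30116.03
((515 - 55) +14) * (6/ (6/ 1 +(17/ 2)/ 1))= 5688/ 29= 196.14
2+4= 6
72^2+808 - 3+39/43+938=297900/43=6927.91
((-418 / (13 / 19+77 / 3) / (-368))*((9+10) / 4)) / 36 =75449 / 13265664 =0.01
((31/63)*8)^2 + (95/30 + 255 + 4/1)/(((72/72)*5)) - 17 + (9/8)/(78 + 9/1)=234540659/4604040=50.94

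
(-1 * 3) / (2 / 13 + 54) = -39 / 704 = -0.06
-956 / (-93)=956 / 93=10.28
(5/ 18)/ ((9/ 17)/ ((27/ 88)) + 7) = 17/ 534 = 0.03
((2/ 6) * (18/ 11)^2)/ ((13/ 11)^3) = 1188/ 2197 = 0.54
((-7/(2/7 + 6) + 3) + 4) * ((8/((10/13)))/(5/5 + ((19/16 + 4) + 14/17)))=915824/104885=8.73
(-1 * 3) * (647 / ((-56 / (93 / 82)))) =180513 / 4592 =39.31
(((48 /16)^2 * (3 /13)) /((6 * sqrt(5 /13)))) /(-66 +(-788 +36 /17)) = -153 * sqrt(65) /1882660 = -0.00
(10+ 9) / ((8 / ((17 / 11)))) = 3.67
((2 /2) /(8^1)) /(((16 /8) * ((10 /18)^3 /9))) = 6561 /2000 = 3.28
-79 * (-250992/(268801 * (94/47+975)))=19828368/262618577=0.08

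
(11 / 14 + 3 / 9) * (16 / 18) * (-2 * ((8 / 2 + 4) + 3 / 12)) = -1034 / 63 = -16.41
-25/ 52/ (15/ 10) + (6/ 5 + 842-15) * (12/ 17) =3873851/ 6630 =584.29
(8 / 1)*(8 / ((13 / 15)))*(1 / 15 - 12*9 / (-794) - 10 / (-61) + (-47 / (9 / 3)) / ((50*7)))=261894112 / 11018735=23.77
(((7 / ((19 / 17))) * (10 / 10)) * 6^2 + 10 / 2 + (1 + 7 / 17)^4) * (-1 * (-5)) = 1172.23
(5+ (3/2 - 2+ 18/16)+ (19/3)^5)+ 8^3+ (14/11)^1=228992821/21384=10708.61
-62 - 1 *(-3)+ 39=-20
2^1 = 2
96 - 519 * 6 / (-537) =18222 / 179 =101.80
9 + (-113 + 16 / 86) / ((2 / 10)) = -555.07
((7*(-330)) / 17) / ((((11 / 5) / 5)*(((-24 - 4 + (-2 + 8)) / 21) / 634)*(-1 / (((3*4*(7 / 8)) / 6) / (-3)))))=40774125 / 374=109021.72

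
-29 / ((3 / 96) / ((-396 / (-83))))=-367488 / 83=-4427.57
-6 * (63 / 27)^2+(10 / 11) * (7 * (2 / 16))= -4207 / 132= -31.87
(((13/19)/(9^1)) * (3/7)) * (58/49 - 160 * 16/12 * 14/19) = -5.08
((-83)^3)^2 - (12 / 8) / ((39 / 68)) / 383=1627836119004217 / 4979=326940373368.99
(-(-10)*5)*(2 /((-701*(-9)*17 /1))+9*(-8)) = -386110700 /107253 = -3600.00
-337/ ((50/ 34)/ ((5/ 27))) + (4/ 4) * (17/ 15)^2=-27778/ 675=-41.15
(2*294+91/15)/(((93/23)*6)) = 204953/8370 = 24.49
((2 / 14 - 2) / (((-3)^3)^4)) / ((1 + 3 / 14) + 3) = -26 / 31355019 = -0.00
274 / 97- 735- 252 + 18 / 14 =-667382 / 679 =-982.89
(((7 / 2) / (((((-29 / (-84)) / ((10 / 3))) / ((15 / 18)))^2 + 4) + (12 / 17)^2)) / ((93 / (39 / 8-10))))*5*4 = -50802587500 / 59444432013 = -0.85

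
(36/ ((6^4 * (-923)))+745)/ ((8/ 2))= 24754859/ 132912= 186.25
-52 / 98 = -26 / 49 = -0.53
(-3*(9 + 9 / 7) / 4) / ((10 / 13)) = -10.03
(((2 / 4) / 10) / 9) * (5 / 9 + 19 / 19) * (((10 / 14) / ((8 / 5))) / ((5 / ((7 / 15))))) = 7 / 19440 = 0.00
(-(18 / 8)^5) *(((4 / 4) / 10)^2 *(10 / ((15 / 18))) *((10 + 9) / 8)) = -3365793 / 204800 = -16.43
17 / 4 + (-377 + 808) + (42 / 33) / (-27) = 517021 / 1188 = 435.20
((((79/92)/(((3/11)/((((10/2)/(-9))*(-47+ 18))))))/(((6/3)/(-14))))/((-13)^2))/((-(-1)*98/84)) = -126005/69966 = -1.80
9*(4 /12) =3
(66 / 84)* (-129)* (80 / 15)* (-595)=321640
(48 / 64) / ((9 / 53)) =53 / 12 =4.42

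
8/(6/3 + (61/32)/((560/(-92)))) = 35840/7557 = 4.74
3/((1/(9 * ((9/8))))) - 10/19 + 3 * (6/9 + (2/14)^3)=1660919/52136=31.86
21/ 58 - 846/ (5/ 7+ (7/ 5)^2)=-119126/ 377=-315.98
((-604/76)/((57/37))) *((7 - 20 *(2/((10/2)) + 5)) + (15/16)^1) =8944787/17328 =516.20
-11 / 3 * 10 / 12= -3.06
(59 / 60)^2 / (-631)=-3481 / 2271600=-0.00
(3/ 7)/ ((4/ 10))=15/ 14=1.07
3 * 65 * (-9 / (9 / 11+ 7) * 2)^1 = -19305 / 43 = -448.95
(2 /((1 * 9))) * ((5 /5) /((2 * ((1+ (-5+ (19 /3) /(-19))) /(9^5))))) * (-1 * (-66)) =-1299078 /13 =-99929.08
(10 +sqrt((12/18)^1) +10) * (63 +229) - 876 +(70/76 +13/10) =292 * sqrt(6)/3 +471791/95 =5204.64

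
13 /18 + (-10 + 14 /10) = -709 /90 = -7.88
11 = 11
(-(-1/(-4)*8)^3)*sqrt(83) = -8*sqrt(83) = -72.88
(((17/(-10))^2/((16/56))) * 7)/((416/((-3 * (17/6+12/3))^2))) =23804641/332800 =71.53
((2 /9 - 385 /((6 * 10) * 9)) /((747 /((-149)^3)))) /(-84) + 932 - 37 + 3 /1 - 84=5340980879 /6776784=788.13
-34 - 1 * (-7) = -27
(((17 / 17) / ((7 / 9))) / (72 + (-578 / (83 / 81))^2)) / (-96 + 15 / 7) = -6889 / 160046742636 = -0.00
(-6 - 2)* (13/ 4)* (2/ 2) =-26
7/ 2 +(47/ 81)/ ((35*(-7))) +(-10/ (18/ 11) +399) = 15732581/ 39690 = 396.39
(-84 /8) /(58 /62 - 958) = 651 /59338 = 0.01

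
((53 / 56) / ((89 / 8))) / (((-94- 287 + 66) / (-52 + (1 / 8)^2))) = 58777 / 4186560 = 0.01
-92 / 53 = -1.74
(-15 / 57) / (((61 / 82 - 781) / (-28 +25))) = -410 / 405213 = -0.00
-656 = -656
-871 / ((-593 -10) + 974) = -871 / 371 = -2.35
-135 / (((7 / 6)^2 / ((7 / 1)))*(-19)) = 4860 / 133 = 36.54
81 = 81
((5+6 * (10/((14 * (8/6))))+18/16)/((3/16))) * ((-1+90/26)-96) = -1271936/273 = -4659.11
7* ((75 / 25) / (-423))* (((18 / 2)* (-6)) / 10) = 63 / 235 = 0.27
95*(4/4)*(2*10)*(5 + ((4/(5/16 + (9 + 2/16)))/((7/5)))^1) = 10649500/1057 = 10075.21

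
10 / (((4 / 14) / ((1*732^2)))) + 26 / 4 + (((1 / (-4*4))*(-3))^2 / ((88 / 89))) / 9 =422486654041 / 22528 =18753846.50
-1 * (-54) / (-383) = -54 / 383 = -0.14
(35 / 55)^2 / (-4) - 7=-7.10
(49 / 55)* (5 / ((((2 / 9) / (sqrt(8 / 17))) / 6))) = 2646* sqrt(34) / 187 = 82.51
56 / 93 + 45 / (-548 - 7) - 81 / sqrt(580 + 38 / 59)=-2.84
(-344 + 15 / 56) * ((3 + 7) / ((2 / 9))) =-866205 / 56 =-15467.95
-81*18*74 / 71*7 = -755244 / 71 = -10637.24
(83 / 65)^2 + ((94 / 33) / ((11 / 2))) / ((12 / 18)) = 1230719 / 511225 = 2.41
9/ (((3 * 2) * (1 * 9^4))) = 1/ 4374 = 0.00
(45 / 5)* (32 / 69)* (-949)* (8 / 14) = -364416 / 161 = -2263.45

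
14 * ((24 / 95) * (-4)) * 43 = -57792 / 95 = -608.34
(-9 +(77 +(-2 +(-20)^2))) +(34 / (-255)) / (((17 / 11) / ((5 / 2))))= 23755 / 51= 465.78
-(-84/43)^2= -7056/1849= -3.82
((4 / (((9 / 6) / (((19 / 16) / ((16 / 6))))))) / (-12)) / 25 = -19 / 4800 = -0.00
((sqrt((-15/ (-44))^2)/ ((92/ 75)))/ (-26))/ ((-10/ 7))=1575/ 210496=0.01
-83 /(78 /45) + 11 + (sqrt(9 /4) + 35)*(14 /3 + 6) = 27491 /78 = 352.45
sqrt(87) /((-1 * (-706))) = sqrt(87) /706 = 0.01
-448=-448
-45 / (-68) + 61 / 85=469 / 340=1.38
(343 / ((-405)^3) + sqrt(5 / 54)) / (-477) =343 / 31687169625 - sqrt(30) / 8586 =-0.00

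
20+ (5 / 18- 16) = 77 / 18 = 4.28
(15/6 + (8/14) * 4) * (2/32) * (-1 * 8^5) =-68608/7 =-9801.14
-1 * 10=-10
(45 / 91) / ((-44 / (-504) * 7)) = 810 / 1001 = 0.81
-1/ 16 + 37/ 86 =253/ 688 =0.37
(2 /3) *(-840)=-560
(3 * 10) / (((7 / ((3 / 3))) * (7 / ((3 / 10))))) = 9 / 49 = 0.18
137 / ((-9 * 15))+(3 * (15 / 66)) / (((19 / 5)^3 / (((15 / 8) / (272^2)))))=-12235781447797 / 12057160642560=-1.01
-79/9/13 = -79/117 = -0.68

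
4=4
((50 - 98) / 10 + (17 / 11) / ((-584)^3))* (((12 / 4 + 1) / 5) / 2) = -52582649941 / 27386796800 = -1.92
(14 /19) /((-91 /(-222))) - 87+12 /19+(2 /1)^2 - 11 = -22618 /247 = -91.57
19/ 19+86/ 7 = 93/ 7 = 13.29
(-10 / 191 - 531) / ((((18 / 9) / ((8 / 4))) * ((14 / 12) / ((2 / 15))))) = -405724 / 6685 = -60.69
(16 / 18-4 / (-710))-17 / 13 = -17161 / 41535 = -0.41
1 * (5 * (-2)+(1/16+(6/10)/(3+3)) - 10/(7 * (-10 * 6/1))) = -16487/1680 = -9.81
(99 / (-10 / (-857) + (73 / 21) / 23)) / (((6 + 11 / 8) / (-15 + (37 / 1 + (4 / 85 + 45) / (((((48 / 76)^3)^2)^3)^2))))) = 63010713538343711941181353455746033226952971938151678143 / 1109031661078511239022001312876456503924490240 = 56815973564.78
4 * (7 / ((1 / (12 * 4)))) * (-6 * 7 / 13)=-56448 / 13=-4342.15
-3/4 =-0.75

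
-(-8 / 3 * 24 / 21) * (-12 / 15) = -2.44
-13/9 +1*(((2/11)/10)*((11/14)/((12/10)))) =-361/252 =-1.43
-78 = -78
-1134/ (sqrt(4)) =-567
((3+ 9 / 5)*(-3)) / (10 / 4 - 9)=144 / 65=2.22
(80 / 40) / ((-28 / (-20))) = 10 / 7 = 1.43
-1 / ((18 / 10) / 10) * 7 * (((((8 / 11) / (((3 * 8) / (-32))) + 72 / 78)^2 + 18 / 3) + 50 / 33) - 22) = 932892100 / 1656369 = 563.22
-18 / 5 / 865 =-18 / 4325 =-0.00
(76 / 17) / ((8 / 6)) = 3.35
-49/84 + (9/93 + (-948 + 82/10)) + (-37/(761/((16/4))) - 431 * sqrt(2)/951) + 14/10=-1329231649/1415460 - 431 * sqrt(2)/951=-939.72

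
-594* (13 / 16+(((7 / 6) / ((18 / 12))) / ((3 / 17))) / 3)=-32527 / 24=-1355.29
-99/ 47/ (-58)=0.04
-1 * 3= -3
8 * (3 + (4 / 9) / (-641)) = 138424 / 5769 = 23.99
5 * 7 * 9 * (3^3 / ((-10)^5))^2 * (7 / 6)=107163 / 4000000000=0.00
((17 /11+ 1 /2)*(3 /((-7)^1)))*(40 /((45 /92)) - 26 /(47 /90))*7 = -101490 /517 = -196.31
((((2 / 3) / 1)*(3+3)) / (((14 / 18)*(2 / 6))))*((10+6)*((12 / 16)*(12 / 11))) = 15552 / 77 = 201.97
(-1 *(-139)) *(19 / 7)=2641 / 7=377.29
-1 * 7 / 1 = -7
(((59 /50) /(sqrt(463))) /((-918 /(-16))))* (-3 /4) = -0.00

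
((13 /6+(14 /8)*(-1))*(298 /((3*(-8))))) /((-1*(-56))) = -745 /8064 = -0.09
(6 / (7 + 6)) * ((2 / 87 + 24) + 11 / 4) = 9317 / 754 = 12.36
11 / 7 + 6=7.57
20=20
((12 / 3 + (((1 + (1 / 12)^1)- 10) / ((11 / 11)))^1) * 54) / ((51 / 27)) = -140.56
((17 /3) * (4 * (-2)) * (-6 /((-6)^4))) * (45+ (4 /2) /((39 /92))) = 32963 /3159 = 10.43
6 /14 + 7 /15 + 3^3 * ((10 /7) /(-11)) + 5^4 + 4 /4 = 720014 /1155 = 623.39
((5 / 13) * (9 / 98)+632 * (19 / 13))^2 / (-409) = -1384926495241 / 663838084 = -2086.24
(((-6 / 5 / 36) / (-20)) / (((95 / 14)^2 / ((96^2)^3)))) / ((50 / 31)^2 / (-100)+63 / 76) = 24572854372663296 / 696385625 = 35286274.57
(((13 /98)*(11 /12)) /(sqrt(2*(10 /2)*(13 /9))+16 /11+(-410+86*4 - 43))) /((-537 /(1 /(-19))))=-20449 /184297986152 - 1331*sqrt(130) /3870257709192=-0.00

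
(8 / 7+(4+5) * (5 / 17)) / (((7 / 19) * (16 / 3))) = 1.93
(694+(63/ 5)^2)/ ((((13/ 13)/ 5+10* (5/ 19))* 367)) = 0.82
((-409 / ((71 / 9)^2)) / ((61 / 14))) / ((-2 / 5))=1159515 / 307501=3.77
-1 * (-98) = 98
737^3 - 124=400315429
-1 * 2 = -2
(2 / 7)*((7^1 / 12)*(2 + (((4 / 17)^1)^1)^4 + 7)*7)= 5263615 / 501126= 10.50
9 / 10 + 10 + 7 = 179 / 10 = 17.90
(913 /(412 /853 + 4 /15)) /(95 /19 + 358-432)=-353995 /20056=-17.65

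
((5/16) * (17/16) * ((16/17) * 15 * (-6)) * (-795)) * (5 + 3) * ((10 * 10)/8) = 4471875/2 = 2235937.50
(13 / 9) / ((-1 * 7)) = -13 / 63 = -0.21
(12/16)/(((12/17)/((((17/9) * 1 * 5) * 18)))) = 1445/8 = 180.62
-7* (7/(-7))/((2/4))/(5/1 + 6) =14/11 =1.27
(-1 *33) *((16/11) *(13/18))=-104/3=-34.67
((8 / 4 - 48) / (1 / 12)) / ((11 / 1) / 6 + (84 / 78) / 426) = -1018992 / 3389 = -300.68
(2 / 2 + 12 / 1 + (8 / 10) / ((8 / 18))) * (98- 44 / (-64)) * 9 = 525807 / 40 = 13145.18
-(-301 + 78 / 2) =262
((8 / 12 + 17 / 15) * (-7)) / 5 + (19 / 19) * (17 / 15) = -104 / 75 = -1.39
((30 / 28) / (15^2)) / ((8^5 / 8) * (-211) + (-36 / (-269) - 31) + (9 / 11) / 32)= -47344 / 8592947198115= -0.00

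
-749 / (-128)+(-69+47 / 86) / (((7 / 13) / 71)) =-49647345 / 5504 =-9020.23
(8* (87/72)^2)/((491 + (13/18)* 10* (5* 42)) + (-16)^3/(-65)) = 0.01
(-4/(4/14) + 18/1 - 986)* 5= -4910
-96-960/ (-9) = 32/ 3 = 10.67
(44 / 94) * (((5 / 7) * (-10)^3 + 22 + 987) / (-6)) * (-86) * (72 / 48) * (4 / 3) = 3903196 / 987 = 3954.61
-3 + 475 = 472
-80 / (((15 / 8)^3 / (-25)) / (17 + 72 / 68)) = 2514944 / 459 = 5479.18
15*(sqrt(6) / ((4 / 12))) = 45*sqrt(6) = 110.23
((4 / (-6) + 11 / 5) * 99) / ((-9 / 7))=-1771 / 15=-118.07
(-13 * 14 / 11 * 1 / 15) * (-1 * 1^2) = 182 / 165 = 1.10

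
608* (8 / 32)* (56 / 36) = 2128 / 9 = 236.44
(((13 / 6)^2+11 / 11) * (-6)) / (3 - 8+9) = -205 / 24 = -8.54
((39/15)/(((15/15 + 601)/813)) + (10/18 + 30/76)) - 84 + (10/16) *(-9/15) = -164528929/2058840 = -79.91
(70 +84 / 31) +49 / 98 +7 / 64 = 145465 / 1984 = 73.32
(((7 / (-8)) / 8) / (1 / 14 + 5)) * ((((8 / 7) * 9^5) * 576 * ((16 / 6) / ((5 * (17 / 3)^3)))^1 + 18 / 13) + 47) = -1783541851049 / 725551840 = -2458.19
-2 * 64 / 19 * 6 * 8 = -6144 / 19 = -323.37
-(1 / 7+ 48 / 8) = -43 / 7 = -6.14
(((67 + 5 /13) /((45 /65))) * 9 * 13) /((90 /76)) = 144248 /15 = 9616.53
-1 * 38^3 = -54872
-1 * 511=-511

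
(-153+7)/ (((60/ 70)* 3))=-511/ 9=-56.78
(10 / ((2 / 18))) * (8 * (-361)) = -259920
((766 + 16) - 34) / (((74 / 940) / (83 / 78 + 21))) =302517380 / 1443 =209644.75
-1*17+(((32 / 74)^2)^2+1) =-29921040 / 1874161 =-15.97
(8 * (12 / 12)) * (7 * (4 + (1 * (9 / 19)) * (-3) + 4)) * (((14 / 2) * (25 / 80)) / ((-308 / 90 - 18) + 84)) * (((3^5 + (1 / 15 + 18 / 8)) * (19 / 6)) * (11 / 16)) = 450769375 / 65536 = 6878.19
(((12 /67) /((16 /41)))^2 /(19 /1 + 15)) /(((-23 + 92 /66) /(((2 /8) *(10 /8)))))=-2496285 /27858518528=-0.00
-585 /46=-12.72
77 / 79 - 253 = -19910 / 79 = -252.03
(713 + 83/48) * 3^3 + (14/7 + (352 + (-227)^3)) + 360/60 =-186838805/16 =-11677425.31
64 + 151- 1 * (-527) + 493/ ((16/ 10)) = 8401/ 8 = 1050.12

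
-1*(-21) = 21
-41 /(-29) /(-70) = -41 /2030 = -0.02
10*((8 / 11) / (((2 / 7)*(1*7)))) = 40 / 11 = 3.64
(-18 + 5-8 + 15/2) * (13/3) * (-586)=34281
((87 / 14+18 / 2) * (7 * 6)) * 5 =3195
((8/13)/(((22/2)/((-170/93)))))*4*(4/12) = -5440/39897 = -0.14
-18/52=-9/26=-0.35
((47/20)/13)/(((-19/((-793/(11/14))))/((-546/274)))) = -5478837/286330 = -19.13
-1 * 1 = -1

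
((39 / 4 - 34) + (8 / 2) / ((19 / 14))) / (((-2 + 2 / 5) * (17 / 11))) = 89045 / 10336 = 8.62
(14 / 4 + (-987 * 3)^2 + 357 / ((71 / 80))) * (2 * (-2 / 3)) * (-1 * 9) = 7470273594 / 71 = 105215121.04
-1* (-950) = 950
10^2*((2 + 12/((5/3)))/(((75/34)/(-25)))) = -31280/3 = -10426.67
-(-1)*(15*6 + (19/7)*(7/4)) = 379/4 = 94.75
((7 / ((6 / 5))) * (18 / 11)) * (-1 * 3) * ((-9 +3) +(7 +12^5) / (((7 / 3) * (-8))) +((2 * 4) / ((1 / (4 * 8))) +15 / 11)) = 362558115 / 968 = 374543.51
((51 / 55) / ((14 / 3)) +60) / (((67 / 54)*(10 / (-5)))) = -1251531 / 51590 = -24.26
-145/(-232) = 5/8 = 0.62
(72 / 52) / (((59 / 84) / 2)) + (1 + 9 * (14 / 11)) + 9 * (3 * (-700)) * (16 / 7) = -364340057 / 8437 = -43183.60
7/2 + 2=11/2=5.50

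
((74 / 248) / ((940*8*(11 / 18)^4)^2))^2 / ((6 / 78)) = 32978200300996214277 / 34476070854937575228860160160000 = 0.00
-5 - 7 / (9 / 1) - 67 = -655 / 9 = -72.78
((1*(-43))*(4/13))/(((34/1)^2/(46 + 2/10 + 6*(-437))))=553797/18785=29.48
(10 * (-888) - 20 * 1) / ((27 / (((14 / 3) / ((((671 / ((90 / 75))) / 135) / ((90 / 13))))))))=-22428000 / 8723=-2571.13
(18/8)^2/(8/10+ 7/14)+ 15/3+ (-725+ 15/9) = -222905/312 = -714.44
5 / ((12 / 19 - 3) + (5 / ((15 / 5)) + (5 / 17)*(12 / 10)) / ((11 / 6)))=-17765 / 4501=-3.95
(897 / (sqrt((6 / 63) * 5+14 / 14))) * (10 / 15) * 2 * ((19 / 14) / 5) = 11362 * sqrt(651) / 1085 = 267.19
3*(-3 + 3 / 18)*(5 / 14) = -85 / 28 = -3.04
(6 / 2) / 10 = 3 / 10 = 0.30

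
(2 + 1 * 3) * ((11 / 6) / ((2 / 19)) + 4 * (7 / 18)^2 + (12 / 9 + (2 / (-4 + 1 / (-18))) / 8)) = 2281625 / 23652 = 96.47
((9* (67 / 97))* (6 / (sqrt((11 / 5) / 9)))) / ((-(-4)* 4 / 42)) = 113967* sqrt(55) / 4268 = 198.03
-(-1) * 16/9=16/9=1.78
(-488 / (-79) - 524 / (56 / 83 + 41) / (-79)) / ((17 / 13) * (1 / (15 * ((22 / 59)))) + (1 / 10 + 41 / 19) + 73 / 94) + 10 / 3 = 1061059552750 / 201260278893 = 5.27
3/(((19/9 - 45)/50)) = -675/193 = -3.50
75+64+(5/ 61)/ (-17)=144138/ 1037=139.00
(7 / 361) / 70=1 / 3610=0.00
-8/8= -1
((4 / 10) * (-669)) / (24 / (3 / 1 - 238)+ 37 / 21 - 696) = 1320606 / 3426569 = 0.39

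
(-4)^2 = 16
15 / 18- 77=-457 / 6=-76.17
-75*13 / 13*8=-600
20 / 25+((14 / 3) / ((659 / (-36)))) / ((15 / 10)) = 2076 / 3295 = 0.63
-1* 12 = -12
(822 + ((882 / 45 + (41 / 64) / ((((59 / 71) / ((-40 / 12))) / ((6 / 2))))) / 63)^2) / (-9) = -290747323882801 / 3183226905600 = -91.34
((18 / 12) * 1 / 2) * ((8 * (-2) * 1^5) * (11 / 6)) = -22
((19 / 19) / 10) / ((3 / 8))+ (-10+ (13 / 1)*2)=244 / 15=16.27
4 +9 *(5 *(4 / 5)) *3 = 112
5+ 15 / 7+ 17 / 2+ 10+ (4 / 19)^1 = 6877 / 266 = 25.85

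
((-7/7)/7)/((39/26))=-2/21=-0.10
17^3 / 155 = 4913 / 155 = 31.70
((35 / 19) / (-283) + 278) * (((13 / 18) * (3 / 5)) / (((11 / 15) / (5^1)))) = 97160115 / 118294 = 821.34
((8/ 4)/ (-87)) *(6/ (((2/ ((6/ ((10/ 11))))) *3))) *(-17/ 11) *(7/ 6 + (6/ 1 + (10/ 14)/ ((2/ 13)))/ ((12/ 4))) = 1122/ 1015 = 1.11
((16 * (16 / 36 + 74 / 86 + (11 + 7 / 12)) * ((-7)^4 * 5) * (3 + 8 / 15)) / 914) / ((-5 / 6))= -10155298412 / 884295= -11484.06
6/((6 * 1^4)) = 1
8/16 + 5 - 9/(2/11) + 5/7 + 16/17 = -5039/119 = -42.34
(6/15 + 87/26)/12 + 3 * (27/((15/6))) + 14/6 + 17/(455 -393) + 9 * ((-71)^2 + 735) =2515654301/48360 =52019.32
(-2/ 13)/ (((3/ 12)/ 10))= -80/ 13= -6.15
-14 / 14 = -1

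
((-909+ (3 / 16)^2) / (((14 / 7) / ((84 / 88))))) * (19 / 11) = -749.33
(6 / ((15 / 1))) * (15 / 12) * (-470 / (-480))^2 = 2209 / 4608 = 0.48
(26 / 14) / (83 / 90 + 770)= 1170 / 485681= 0.00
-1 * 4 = -4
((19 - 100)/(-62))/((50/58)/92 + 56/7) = 36018/220813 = 0.16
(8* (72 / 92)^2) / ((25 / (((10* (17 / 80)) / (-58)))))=-2754 / 383525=-0.01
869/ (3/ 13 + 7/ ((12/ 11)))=135564/ 1037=130.73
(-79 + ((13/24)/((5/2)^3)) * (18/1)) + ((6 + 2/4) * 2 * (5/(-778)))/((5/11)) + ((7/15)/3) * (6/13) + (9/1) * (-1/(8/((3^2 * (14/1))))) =-1670615423/7585500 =-220.24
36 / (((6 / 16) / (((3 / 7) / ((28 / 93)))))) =6696 / 49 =136.65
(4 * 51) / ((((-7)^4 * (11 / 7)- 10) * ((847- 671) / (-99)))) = -459 / 15052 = -0.03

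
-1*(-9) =9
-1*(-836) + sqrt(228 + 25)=sqrt(253) + 836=851.91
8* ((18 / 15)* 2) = 96 / 5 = 19.20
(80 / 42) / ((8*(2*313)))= 5 / 13146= 0.00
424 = 424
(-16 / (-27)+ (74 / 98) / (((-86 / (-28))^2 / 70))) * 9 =309304 / 5547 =55.76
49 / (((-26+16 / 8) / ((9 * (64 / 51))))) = -23.06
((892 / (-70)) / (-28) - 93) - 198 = -142367 / 490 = -290.54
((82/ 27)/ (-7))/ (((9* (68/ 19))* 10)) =-779/ 578340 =-0.00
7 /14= 1 /2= 0.50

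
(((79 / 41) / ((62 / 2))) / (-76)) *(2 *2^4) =-632 / 24149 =-0.03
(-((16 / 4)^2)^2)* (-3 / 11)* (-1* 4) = -279.27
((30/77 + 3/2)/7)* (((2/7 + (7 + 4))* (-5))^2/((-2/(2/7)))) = -122.79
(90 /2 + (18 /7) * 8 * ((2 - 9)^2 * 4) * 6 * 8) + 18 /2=193590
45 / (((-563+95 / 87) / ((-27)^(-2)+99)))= -5232470 / 659961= -7.93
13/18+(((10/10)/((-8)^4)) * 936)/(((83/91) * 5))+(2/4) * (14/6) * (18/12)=4823503/1912320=2.52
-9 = -9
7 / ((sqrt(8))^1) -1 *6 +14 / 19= -100 / 19 +7 *sqrt(2) / 4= -2.79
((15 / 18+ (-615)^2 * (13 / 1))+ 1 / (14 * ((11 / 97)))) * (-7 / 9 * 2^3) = -9086480104 / 297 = -30594209.10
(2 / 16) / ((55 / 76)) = 19 / 110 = 0.17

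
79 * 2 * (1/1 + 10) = 1738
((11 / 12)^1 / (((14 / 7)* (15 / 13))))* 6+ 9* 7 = 3923 / 60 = 65.38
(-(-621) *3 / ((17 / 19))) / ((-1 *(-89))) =35397 / 1513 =23.40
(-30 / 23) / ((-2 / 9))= 135 / 23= 5.87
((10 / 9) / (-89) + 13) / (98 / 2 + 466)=101 / 4005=0.03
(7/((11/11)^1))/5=7/5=1.40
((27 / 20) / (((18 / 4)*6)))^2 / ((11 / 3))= 3 / 4400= 0.00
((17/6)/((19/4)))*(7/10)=119/285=0.42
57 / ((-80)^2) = 0.01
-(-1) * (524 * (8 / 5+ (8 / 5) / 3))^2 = 281165824 / 225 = 1249625.88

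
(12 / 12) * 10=10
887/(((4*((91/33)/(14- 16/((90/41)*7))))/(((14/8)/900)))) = 1531849/756000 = 2.03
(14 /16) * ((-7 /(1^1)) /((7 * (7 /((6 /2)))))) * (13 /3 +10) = -43 /8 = -5.38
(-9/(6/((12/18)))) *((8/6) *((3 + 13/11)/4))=-46/33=-1.39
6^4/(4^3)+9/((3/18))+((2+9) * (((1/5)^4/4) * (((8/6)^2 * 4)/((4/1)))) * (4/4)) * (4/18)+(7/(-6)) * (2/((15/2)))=14972977/202500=73.94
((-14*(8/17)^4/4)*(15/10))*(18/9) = -43008/83521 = -0.51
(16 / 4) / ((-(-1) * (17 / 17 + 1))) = 2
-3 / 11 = -0.27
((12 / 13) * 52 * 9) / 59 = 432 / 59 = 7.32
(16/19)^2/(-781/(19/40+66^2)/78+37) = 1739801856/90769882237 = 0.02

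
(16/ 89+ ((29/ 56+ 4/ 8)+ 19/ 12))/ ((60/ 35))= 1.62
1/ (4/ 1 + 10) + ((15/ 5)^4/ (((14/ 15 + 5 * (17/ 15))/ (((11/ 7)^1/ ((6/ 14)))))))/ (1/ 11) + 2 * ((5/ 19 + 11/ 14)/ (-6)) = 65798/ 133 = 494.72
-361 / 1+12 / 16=-1441 / 4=-360.25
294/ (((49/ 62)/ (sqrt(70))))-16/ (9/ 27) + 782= 734 + 372*sqrt(70)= 3846.38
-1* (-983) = 983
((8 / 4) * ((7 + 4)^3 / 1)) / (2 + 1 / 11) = 29282 / 23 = 1273.13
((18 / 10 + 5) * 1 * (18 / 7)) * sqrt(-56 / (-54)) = 136 * sqrt(21) / 35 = 17.81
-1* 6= -6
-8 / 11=-0.73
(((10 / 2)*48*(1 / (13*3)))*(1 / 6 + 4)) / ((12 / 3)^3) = 125 / 312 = 0.40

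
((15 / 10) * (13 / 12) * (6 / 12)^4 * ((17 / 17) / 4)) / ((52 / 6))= 3 / 1024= 0.00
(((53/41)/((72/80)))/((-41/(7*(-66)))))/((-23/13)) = -1061060/115989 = -9.15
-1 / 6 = -0.17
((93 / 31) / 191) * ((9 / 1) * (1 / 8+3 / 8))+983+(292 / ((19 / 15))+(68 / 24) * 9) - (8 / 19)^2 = 1238.92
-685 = -685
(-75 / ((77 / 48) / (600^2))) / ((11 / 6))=-7776000000 / 847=-9180637.54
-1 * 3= -3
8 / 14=4 / 7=0.57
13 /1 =13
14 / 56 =1 / 4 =0.25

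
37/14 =2.64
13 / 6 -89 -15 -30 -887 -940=-11753 / 6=-1958.83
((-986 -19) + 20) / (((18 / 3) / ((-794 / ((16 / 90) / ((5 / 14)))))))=29328375 / 112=261860.49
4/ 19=0.21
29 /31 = 0.94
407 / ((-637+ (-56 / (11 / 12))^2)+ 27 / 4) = 0.13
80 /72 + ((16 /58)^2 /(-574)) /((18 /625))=2403670 /2172303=1.11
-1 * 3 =-3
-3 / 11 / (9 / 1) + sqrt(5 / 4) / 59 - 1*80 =-2641 / 33 + sqrt(5) / 118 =-80.01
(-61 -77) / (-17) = 138 / 17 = 8.12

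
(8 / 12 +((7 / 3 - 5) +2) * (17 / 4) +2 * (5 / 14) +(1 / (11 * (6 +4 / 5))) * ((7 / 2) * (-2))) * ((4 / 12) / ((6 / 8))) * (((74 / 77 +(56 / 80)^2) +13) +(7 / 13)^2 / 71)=-623698126609 / 62796558825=-9.93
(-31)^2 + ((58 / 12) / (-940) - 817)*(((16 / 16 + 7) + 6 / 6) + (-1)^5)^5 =-18873317759 / 705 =-26770663.49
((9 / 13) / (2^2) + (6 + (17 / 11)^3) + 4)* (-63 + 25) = -18231925 / 34606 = -526.84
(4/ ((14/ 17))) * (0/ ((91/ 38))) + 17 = 17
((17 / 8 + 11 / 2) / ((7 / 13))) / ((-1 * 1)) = -793 / 56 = -14.16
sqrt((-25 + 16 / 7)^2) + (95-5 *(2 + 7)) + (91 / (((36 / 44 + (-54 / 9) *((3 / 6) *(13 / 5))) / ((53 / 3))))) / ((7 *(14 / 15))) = 201437 / 5376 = 37.47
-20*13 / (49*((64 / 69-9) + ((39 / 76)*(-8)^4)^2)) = -6476340 / 5392293275803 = -0.00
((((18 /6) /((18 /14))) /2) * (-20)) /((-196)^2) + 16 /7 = 18811 /8232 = 2.29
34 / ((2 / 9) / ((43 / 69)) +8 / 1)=2193 / 539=4.07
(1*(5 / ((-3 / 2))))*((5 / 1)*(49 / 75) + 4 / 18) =-314 / 27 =-11.63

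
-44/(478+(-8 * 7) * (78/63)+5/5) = -0.11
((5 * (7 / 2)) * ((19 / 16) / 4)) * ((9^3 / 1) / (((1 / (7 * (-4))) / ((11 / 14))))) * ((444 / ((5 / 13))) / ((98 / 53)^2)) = -617578096707 / 21952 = -28133113.01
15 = 15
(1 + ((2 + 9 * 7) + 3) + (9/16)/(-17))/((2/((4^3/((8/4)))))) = 18759/17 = 1103.47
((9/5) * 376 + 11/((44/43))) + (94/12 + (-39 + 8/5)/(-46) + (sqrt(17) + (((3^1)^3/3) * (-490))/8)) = sqrt(17) + 100013/690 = 149.07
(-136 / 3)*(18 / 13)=-816 / 13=-62.77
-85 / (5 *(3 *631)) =-17 / 1893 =-0.01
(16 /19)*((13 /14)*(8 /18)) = 416 /1197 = 0.35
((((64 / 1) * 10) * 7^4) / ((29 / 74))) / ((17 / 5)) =568556800 / 493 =1153259.23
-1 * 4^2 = -16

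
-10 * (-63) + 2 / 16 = 5041 / 8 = 630.12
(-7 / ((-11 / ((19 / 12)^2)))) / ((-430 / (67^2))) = -11343703 / 681120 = -16.65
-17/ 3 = -5.67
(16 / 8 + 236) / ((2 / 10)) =1190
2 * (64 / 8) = 16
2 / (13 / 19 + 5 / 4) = 152 / 147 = 1.03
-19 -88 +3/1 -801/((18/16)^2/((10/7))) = -63512/63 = -1008.13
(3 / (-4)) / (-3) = 1 / 4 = 0.25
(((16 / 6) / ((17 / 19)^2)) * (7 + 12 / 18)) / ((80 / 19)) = 157757 / 26010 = 6.07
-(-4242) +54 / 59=250332 / 59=4242.92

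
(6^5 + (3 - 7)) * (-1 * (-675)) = 5246100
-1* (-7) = 7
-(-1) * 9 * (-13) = -117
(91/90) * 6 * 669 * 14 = 284102/5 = 56820.40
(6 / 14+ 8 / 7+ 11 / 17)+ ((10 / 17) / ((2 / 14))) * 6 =3204 / 119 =26.92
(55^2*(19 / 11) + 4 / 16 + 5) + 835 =24261 / 4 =6065.25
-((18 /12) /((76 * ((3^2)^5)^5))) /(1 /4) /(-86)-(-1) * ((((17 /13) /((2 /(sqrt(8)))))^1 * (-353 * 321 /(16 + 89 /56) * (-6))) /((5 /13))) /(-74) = -2511.57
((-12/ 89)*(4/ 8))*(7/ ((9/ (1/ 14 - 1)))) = 13/ 267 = 0.05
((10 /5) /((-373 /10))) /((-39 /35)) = 700 /14547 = 0.05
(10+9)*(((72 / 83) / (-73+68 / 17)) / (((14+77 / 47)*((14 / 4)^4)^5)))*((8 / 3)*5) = -59928215552 / 22391545145234772556623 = -0.00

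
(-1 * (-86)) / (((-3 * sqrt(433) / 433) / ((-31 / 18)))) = 1333 * sqrt(433) / 27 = 1027.33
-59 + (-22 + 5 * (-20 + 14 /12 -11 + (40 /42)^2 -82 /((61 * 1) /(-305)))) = 1609093 /882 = 1824.37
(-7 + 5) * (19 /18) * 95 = -1805 /9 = -200.56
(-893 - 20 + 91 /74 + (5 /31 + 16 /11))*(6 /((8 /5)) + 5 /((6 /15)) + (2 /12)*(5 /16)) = -35943099905 /2422464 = -14837.41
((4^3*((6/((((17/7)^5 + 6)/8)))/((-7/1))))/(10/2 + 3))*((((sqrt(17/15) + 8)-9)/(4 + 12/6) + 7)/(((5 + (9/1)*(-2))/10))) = 307328*sqrt(255)/59307261 + 63002240/19769087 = 3.27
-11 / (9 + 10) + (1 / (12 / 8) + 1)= 62 / 57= 1.09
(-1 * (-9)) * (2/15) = 6/5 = 1.20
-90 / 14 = -6.43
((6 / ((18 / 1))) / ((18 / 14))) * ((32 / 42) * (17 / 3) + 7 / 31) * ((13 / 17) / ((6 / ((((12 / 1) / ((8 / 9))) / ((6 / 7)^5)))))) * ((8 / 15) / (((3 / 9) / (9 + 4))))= 25202718359 / 276611760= 91.11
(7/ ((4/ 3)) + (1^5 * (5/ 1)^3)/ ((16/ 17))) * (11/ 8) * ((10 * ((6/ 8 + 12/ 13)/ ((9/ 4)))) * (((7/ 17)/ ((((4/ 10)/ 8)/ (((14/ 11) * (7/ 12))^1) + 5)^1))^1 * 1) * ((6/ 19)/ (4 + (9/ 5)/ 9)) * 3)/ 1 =4316109875/ 166817872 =25.87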